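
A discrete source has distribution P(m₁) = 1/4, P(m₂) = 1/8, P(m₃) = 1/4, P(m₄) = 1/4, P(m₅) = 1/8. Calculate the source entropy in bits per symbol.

2.25 bits

Each probability is a power of 1/2, so log₂(1/p) is an integer.
H = Σ p·log₂(1/p) = 1/4·2 + 1/8·3 + 1/4·2 + 1/4·2 + 1/8·3 = 2.25 bits.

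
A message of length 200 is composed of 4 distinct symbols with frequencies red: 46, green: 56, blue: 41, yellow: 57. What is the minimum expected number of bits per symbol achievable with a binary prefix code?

Probabilities are the counts divided by 200.
Repeatedly combine the two least-probable nodes; the expected code length is the sum of the merged weights.
merge 41/200 + 23/100 → 87/200
merge 7/25 + 57/200 → 113/200
merge 87/200 + 113/200 → 1
L = 87/200 + 113/200 + 1 = 2 bits/symbol.

2 bits/symbol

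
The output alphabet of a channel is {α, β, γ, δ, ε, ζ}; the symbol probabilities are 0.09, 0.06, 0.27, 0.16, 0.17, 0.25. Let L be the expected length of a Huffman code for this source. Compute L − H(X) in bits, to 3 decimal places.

0.036 bits

Entropy H = −Σ p log₂ p ≈ 2.4238 bits.
Huffman merges: 3/50+9/100→3/20; 3/20+4/25→31/100; 17/100+1/4→21/50; 27/100+31/100→29/50; 21/50+29/50→1. L = 123/50 ≈ 2.4600.
L − H = 2.4600 − 2.4238 = 0.036 bits.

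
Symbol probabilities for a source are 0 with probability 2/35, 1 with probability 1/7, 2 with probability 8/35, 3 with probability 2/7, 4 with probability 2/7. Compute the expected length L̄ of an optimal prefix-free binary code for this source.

2.2 bits/symbol

Repeatedly combine the two least-probable nodes; the expected code length is the sum of the merged weights.
merge 2/35 + 1/7 → 1/5
merge 1/5 + 8/35 → 3/7
merge 2/7 + 2/7 → 4/7
merge 3/7 + 4/7 → 1
L = 1/5 + 3/7 + 4/7 + 1 = 11/5 = 2.2 bits/symbol.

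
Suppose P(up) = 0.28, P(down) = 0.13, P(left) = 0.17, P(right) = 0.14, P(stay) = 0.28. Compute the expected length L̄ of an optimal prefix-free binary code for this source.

2.27 bits/symbol

Repeatedly combine the two least-probable nodes; the expected code length is the sum of the merged weights.
merge 13/100 + 7/50 → 27/100
merge 17/100 + 27/100 → 11/25
merge 7/25 + 7/25 → 14/25
merge 11/25 + 14/25 → 1
L = 27/100 + 11/25 + 14/25 + 1 = 227/100 = 2.27 bits/symbol.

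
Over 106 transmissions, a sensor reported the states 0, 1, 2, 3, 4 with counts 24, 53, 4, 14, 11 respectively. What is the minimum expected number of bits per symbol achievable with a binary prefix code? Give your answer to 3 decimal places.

1.915 bits/symbol

Probabilities are the counts divided by 106.
Repeatedly combine the two least-probable nodes; the expected code length is the sum of the merged weights.
merge 2/53 + 11/106 → 15/106
merge 7/53 + 15/106 → 29/106
merge 12/53 + 29/106 → 1/2
merge 1/2 + 1/2 → 1
L = 15/106 + 29/106 + 1/2 + 1 = 203/106 ≈ 1.915 bits/symbol.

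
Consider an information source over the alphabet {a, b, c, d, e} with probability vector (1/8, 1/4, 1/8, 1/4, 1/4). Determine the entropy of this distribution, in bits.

Each probability is a power of 1/2, so log₂(1/p) is an integer.
H = Σ p·log₂(1/p) = 1/8·3 + 1/4·2 + 1/8·3 + 1/4·2 + 1/4·2 = 2.25 bits.

2.25 bits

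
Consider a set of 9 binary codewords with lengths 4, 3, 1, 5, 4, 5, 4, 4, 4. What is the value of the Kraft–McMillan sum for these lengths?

With common denominator 2^5 = 32: Σ 2^(−ℓᵢ) = 2/32 + 4/32 + 16/32 + 1/32 + 2/32 + 1/32 + 2/32 + 2/32 + 2/32 = 32/32 = 1.

1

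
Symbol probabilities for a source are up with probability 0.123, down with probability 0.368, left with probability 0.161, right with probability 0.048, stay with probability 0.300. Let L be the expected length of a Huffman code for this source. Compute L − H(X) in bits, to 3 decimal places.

Entropy H = −Σ p log₂ p ≈ 2.0582 bits.
Huffman merges: 6/125+123/1000→171/1000; 161/1000+171/1000→83/250; 3/10+83/250→79/125; 46/125+79/125→1. L = 427/200 ≈ 2.1350.
L − H = 2.1350 − 2.0582 = 0.077 bits.

0.077 bits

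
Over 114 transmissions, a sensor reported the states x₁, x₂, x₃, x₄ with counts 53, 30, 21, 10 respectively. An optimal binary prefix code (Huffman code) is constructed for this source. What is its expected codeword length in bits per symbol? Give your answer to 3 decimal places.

Probabilities are the counts divided by 114.
Repeatedly combine the two least-probable nodes; the expected code length is the sum of the merged weights.
merge 5/57 + 7/38 → 31/114
merge 5/19 + 31/114 → 61/114
merge 53/114 + 61/114 → 1
L = 31/114 + 61/114 + 1 = 103/57 ≈ 1.807 bits/symbol.

1.807 bits/symbol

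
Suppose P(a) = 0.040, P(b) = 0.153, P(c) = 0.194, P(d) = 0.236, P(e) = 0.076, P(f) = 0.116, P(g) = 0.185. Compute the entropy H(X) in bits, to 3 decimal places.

H = −Σ pᵢ log₂ pᵢ.
−0.040·log₂(0.040) = 0.1858
−0.153·log₂(0.153) = 0.4144
−0.194·log₂(0.194) = 0.4590
−0.236·log₂(0.236) = 0.4916
−0.076·log₂(0.076) = 0.2826
−0.116·log₂(0.116) = 0.3605
−0.185·log₂(0.185) = 0.4504
Sum ≈ 2.6442 → 2.644 bits.

2.644 bits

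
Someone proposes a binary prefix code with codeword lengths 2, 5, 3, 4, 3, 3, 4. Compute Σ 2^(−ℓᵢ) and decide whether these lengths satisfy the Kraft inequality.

With common denominator 2^5 = 32: Σ 2^(−ℓᵢ) = 8/32 + 1/32 + 4/32 + 2/32 + 4/32 + 4/32 + 2/32 = 25/32 = 0.78125.
Kraft's inequality requires Σ ≤ 1; here Σ = 0.78125 ≤ 1, so such a prefix code exists.

0.78125; yes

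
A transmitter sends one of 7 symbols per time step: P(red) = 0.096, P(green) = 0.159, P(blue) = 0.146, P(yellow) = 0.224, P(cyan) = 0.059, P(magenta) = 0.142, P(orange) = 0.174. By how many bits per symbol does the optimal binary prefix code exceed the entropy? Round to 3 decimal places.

0.042 bits

Entropy H = −Σ p log₂ p ≈ 2.7149 bits.
Huffman merges: 59/1000+12/125→31/200; 71/500+73/500→36/125; 31/200+159/1000→157/500; 87/500+28/125→199/500; 36/125+157/500→301/500; 199/500+301/500→1. L = 2757/1000 ≈ 2.7570.
L − H = 2.7570 − 2.7149 = 0.042 bits.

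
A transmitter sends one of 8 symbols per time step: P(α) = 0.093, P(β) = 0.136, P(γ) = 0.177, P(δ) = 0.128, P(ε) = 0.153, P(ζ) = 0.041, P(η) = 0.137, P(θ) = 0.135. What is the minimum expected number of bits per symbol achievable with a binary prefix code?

2.957 bits/symbol

Repeatedly combine the two least-probable nodes; the expected code length is the sum of the merged weights.
merge 41/1000 + 93/1000 → 67/500
merge 16/125 + 67/500 → 131/500
merge 27/200 + 17/125 → 271/1000
merge 137/1000 + 153/1000 → 29/100
merge 177/1000 + 131/500 → 439/1000
merge 271/1000 + 29/100 → 561/1000
merge 439/1000 + 561/1000 → 1
L = 67/500 + 131/500 + 271/1000 + 29/100 + 439/1000 + 561/1000 + 1 = 2957/1000 = 2.957 bits/symbol.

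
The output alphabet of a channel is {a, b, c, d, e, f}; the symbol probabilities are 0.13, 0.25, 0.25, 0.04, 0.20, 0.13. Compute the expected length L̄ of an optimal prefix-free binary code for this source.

Repeatedly combine the two least-probable nodes; the expected code length is the sum of the merged weights.
merge 1/25 + 13/100 → 17/100
merge 13/100 + 17/100 → 3/10
merge 1/5 + 1/4 → 9/20
merge 1/4 + 3/10 → 11/20
merge 9/20 + 11/20 → 1
L = 17/100 + 3/10 + 9/20 + 11/20 + 1 = 247/100 = 2.47 bits/symbol.

2.47 bits/symbol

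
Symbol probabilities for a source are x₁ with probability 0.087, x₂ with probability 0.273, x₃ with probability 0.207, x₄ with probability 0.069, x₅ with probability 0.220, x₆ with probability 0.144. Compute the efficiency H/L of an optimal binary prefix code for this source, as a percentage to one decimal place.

99.2%

Entropy H = −Σ p log₂ p ≈ 2.4375 bits.
Huffman merges: 69/1000+87/1000→39/250; 18/125+39/250→3/10; 207/1000+11/50→427/1000; 273/1000+3/10→573/1000; 427/1000+573/1000→1. L = 307/125 ≈ 2.4560.
Efficiency = H/L = 2.4375/2.4560 = 99.2%.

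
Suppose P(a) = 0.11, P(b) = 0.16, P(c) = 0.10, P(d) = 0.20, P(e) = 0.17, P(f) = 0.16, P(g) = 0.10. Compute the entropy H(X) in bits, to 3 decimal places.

2.760 bits

H = −Σ pᵢ log₂ pᵢ.
−0.11·log₂(0.11) = 0.3503
−0.16·log₂(0.16) = 0.4230
−0.10·log₂(0.10) = 0.3322
−0.20·log₂(0.20) = 0.4644
−0.17·log₂(0.17) = 0.4346
−0.16·log₂(0.16) = 0.4230
−0.10·log₂(0.10) = 0.3322
Sum ≈ 2.7597 → 2.760 bits.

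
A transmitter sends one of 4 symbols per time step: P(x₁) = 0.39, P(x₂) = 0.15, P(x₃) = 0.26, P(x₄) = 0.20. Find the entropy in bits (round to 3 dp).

H = −Σ pᵢ log₂ pᵢ.
−0.39·log₂(0.39) = 0.5298
−0.15·log₂(0.15) = 0.4105
−0.26·log₂(0.26) = 0.5053
−0.20·log₂(0.20) = 0.4644
Sum ≈ 1.9100 → 1.910 bits.

1.910 bits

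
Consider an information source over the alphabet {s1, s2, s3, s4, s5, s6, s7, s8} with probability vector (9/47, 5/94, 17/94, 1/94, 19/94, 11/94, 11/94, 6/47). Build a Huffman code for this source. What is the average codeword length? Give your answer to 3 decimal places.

2.851 bits/symbol

Repeatedly combine the two least-probable nodes; the expected code length is the sum of the merged weights.
merge 1/94 + 5/94 → 3/47
merge 3/47 + 11/94 → 17/94
merge 11/94 + 6/47 → 23/94
merge 17/94 + 17/94 → 17/47
merge 9/47 + 19/94 → 37/94
merge 23/94 + 17/47 → 57/94
merge 37/94 + 57/94 → 1
L = 3/47 + 17/94 + 23/94 + 17/47 + 37/94 + 57/94 + 1 = 134/47 ≈ 2.851 bits/symbol.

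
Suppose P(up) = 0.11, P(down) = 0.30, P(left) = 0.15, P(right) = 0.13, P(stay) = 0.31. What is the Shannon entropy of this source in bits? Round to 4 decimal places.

H = −Σ pᵢ log₂ pᵢ.
−0.11·log₂(0.11) = 0.3503
−0.30·log₂(0.30) = 0.5211
−0.15·log₂(0.15) = 0.4105
−0.13·log₂(0.13) = 0.3826
−0.31·log₂(0.31) = 0.5238
Sum ≈ 2.1884 → 2.1884 bits.

2.1884 bits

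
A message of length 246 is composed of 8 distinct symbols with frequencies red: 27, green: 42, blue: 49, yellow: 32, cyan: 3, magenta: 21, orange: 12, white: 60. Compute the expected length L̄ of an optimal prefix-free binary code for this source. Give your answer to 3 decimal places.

2.764 bits/symbol

Probabilities are the counts divided by 246.
Repeatedly combine the two least-probable nodes; the expected code length is the sum of the merged weights.
merge 1/82 + 2/41 → 5/82
merge 5/82 + 7/82 → 6/41
merge 9/82 + 16/123 → 59/246
merge 6/41 + 7/41 → 13/41
merge 49/246 + 59/246 → 18/41
merge 10/41 + 13/41 → 23/41
merge 18/41 + 23/41 → 1
L = 5/82 + 6/41 + 59/246 + 13/41 + 18/41 + 23/41 + 1 = 340/123 ≈ 2.764 bits/symbol.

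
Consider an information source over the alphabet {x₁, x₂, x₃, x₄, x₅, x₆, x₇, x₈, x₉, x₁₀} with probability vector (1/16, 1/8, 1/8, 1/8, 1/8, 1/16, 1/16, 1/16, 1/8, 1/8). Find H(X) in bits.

3.25 bits

Each probability is a power of 1/2, so log₂(1/p) is an integer.
H = Σ p·log₂(1/p) = 1/16·4 + 1/8·3 + 1/8·3 + 1/8·3 + 1/8·3 + 1/16·4 + 1/16·4 + 1/16·4 + 1/8·3 + 1/8·3 = 3.25 bits.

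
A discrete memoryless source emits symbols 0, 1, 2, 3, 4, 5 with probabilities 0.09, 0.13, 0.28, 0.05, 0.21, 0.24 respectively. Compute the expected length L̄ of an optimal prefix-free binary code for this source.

Repeatedly combine the two least-probable nodes; the expected code length is the sum of the merged weights.
merge 1/20 + 9/100 → 7/50
merge 13/100 + 7/50 → 27/100
merge 21/100 + 6/25 → 9/20
merge 27/100 + 7/25 → 11/20
merge 9/20 + 11/20 → 1
L = 7/50 + 27/100 + 9/20 + 11/20 + 1 = 241/100 = 2.41 bits/symbol.

2.41 bits/symbol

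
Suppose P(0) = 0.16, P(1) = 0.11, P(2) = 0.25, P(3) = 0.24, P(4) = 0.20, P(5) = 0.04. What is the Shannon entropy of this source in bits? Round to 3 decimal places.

2.418 bits

H = −Σ pᵢ log₂ pᵢ.
−0.16·log₂(0.16) = 0.4230
−0.11·log₂(0.11) = 0.3503
−0.25·log₂(0.25) = 0.5000
−0.24·log₂(0.24) = 0.4941
−0.20·log₂(0.20) = 0.4644
−0.04·log₂(0.04) = 0.1858
Sum ≈ 2.4176 → 2.418 bits.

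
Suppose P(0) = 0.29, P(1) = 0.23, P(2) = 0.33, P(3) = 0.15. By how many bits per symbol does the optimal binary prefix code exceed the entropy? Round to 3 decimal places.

0.056 bits

Entropy H = −Σ p log₂ p ≈ 1.9439 bits.
Huffman merges: 3/20+23/100→19/50; 29/100+33/100→31/50; 19/50+31/50→1. L = 2 ≈ 2.0000.
L − H = 2.0000 − 1.9439 = 0.056 bits.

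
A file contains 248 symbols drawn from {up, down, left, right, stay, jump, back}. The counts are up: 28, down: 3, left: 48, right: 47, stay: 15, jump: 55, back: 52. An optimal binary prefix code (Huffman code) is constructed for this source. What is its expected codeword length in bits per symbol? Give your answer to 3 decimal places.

Probabilities are the counts divided by 248.
Repeatedly combine the two least-probable nodes; the expected code length is the sum of the merged weights.
merge 3/248 + 15/248 → 9/124
merge 9/124 + 7/62 → 23/124
merge 23/124 + 47/248 → 3/8
merge 6/31 + 13/62 → 25/62
merge 55/248 + 3/8 → 37/62
merge 25/62 + 37/62 → 1
L = 9/124 + 23/124 + 3/8 + 25/62 + 37/62 + 1 = 653/248 ≈ 2.633 bits/symbol.

2.633 bits/symbol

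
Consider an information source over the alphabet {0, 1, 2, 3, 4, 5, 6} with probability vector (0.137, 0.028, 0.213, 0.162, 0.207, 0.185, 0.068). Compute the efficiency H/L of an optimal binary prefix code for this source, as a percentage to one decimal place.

Entropy H = −Σ p log₂ p ≈ 2.6224 bits.
Huffman merges: 7/250+17/250→12/125; 12/125+137/1000→233/1000; 81/500+37/200→347/1000; 207/1000+213/1000→21/50; 233/1000+347/1000→29/50; 21/50+29/50→1. L = 669/250 ≈ 2.6760.
Efficiency = H/L = 2.6224/2.6760 = 98.0%.

98.0%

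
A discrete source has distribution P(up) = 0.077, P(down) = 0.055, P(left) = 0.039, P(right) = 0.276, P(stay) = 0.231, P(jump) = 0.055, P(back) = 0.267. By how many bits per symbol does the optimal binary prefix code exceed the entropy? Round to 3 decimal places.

Entropy H = −Σ p log₂ p ≈ 2.4372 bits.
Huffman merges: 39/1000+11/200→47/500; 11/200+77/1000→33/250; 47/500+33/250→113/500; 113/500+231/1000→457/1000; 267/1000+69/250→543/1000; 457/1000+543/1000→1. L = 613/250 ≈ 2.4520.
L − H = 2.4520 − 2.4372 = 0.015 bits.

0.015 bits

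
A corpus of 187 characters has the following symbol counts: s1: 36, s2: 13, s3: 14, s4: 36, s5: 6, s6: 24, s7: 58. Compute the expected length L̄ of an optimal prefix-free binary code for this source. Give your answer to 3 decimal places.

2.583 bits/symbol

Probabilities are the counts divided by 187.
Repeatedly combine the two least-probable nodes; the expected code length is the sum of the merged weights.
merge 6/187 + 13/187 → 19/187
merge 14/187 + 19/187 → 3/17
merge 24/187 + 3/17 → 57/187
merge 36/187 + 36/187 → 72/187
merge 57/187 + 58/187 → 115/187
merge 72/187 + 115/187 → 1
L = 19/187 + 3/17 + 57/187 + 72/187 + 115/187 + 1 = 483/187 ≈ 2.583 bits/symbol.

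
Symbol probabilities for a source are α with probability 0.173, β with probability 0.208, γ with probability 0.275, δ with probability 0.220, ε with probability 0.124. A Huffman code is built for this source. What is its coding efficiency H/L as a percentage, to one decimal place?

Entropy H = −Σ p log₂ p ≈ 2.2753 bits.
Huffman merges: 31/250+173/1000→297/1000; 26/125+11/50→107/250; 11/40+297/1000→143/250; 107/250+143/250→1. L = 2297/1000 ≈ 2.2970.
Efficiency = H/L = 2.2753/2.2970 = 99.1%.

99.1%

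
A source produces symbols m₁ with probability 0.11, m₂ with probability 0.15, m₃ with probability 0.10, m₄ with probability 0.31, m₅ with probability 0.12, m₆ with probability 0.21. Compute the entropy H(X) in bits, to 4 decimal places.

H = −Σ pᵢ log₂ pᵢ.
−0.11·log₂(0.11) = 0.3503
−0.15·log₂(0.15) = 0.4105
−0.10·log₂(0.10) = 0.3322
−0.31·log₂(0.31) = 0.5238
−0.12·log₂(0.12) = 0.3671
−0.21·log₂(0.21) = 0.4728
Sum ≈ 2.4567 → 2.4567 bits.

2.4567 bits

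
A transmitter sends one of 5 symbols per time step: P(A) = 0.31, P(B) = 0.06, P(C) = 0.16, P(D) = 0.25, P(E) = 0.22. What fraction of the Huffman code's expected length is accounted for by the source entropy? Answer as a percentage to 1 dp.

97.8%

Entropy H = −Σ p log₂ p ≈ 2.1709 bits.
Huffman merges: 3/50+4/25→11/50; 11/50+11/50→11/25; 1/4+31/100→14/25; 11/25+14/25→1. L = 111/50 ≈ 2.2200.
Efficiency = H/L = 2.1709/2.2200 = 97.8%.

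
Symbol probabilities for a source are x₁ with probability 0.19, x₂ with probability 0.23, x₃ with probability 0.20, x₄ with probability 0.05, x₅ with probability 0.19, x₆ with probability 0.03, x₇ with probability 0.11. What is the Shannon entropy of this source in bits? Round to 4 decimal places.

H = −Σ pᵢ log₂ pᵢ.
−0.19·log₂(0.19) = 0.4552
−0.23·log₂(0.23) = 0.4877
−0.20·log₂(0.20) = 0.4644
−0.05·log₂(0.05) = 0.2161
−0.19·log₂(0.19) = 0.4552
−0.03·log₂(0.03) = 0.1518
−0.11·log₂(0.11) = 0.3503
Sum ≈ 2.5807 → 2.5807 bits.

2.5807 bits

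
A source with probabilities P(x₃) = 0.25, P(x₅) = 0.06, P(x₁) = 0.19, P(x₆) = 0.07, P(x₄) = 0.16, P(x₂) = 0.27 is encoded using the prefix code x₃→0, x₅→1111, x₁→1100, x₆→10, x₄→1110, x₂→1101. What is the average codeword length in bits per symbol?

L̄ = Σ pᵢ·ℓᵢ = 0.25·1 + 0.06·4 + 0.19·4 + 0.07·2 + 0.16·4 + 0.27·4 = 3.11 bits/symbol.

3.11 bits/symbol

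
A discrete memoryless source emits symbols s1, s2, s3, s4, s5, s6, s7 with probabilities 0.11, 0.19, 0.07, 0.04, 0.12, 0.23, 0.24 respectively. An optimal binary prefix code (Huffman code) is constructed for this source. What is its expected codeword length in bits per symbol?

Repeatedly combine the two least-probable nodes; the expected code length is the sum of the merged weights.
merge 1/25 + 7/100 → 11/100
merge 11/100 + 11/100 → 11/50
merge 3/25 + 19/100 → 31/100
merge 11/50 + 23/100 → 9/20
merge 6/25 + 31/100 → 11/20
merge 9/20 + 11/20 → 1
L = 11/100 + 11/50 + 31/100 + 9/20 + 11/20 + 1 = 66/25 = 2.64 bits/symbol.

2.64 bits/symbol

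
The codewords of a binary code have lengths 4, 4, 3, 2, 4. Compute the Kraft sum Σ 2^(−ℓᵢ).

With common denominator 2^4 = 16: Σ 2^(−ℓᵢ) = 1/16 + 1/16 + 2/16 + 4/16 + 1/16 = 9/16 = 0.5625.

0.5625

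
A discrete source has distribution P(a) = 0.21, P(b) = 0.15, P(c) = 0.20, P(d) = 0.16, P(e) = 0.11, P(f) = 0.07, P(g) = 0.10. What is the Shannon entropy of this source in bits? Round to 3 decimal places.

2.722 bits

H = −Σ pᵢ log₂ pᵢ.
−0.21·log₂(0.21) = 0.4728
−0.15·log₂(0.15) = 0.4105
−0.20·log₂(0.20) = 0.4644
−0.16·log₂(0.16) = 0.4230
−0.11·log₂(0.11) = 0.3503
−0.07·log₂(0.07) = 0.2686
−0.10·log₂(0.10) = 0.3322
Sum ≈ 2.7218 → 2.722 bits.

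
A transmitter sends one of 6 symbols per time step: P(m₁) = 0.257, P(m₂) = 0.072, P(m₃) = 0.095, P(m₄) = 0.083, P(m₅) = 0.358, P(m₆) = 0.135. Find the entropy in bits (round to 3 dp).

H = −Σ pᵢ log₂ pᵢ.
−0.257·log₂(0.257) = 0.5038
−0.072·log₂(0.072) = 0.2733
−0.095·log₂(0.095) = 0.3226
−0.083·log₂(0.083) = 0.2980
−0.358·log₂(0.358) = 0.5305
−0.135·log₂(0.135) = 0.3900
Sum ≈ 2.3183 → 2.318 bits.

2.318 bits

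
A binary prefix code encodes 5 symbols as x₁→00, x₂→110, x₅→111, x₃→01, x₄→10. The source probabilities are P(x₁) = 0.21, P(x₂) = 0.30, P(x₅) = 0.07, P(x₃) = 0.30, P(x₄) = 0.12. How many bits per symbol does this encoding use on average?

L̄ = Σ pᵢ·ℓᵢ = 0.21·2 + 0.30·3 + 0.07·3 + 0.30·2 + 0.12·2 = 2.37 bits/symbol.

2.37 bits/symbol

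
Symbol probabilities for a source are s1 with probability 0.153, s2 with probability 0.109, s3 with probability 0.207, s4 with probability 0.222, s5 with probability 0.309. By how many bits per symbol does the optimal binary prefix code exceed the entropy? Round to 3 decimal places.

0.023 bits

Entropy H = −Σ p log₂ p ≈ 2.2389 bits.
Huffman merges: 109/1000+153/1000→131/500; 207/1000+111/500→429/1000; 131/500+309/1000→571/1000; 429/1000+571/1000→1. L = 1131/500 ≈ 2.2620.
L − H = 2.2620 − 2.2389 = 0.023 bits.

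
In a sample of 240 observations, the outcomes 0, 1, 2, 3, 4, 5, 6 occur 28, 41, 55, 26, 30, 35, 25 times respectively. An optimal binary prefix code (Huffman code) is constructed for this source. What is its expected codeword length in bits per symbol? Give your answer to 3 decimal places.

Probabilities are the counts divided by 240.
Repeatedly combine the two least-probable nodes; the expected code length is the sum of the merged weights.
merge 5/48 + 13/120 → 17/80
merge 7/60 + 1/8 → 29/120
merge 7/48 + 41/240 → 19/60
merge 17/80 + 11/48 → 53/120
merge 29/120 + 19/60 → 67/120
merge 53/120 + 67/120 → 1
L = 17/80 + 29/120 + 19/60 + 53/120 + 67/120 + 1 = 133/48 ≈ 2.771 bits/symbol.

2.771 bits/symbol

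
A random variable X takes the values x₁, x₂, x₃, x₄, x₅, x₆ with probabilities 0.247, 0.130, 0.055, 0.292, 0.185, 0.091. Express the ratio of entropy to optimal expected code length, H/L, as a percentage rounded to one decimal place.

98.9%

Entropy H = −Σ p log₂ p ≈ 2.3947 bits.
Huffman merges: 11/200+91/1000→73/500; 13/100+73/500→69/250; 37/200+247/1000→54/125; 69/250+73/250→71/125; 54/125+71/125→1. L = 1211/500 ≈ 2.4220.
Efficiency = H/L = 2.3947/2.4220 = 98.9%.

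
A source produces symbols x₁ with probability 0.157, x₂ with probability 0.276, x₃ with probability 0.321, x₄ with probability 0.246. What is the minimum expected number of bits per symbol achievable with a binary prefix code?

2 bits/symbol

Repeatedly combine the two least-probable nodes; the expected code length is the sum of the merged weights.
merge 157/1000 + 123/500 → 403/1000
merge 69/250 + 321/1000 → 597/1000
merge 403/1000 + 597/1000 → 1
L = 403/1000 + 597/1000 + 1 = 2 bits/symbol.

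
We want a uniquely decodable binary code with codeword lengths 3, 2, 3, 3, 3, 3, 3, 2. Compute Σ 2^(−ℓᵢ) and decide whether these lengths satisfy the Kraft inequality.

With common denominator 2^3 = 8: Σ 2^(−ℓᵢ) = 1/8 + 2/8 + 1/8 + 1/8 + 1/8 + 1/8 + 1/8 + 2/8 = 10/8 = 1.25.
Kraft's inequality requires Σ ≤ 1; here Σ = 1.25 > 1, so no such prefix code exists.

1.25; no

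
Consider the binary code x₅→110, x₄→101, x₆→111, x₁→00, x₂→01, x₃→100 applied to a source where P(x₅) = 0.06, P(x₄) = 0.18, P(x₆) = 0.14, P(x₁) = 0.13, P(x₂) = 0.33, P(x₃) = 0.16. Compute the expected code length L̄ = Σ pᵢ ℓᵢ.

2.54 bits/symbol

L̄ = Σ pᵢ·ℓᵢ = 0.06·3 + 0.18·3 + 0.14·3 + 0.13·2 + 0.33·2 + 0.16·3 = 2.54 bits/symbol.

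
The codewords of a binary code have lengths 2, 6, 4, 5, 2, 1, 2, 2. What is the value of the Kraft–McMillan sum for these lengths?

With common denominator 2^6 = 64: Σ 2^(−ℓᵢ) = 16/64 + 1/64 + 4/64 + 2/64 + 16/64 + 32/64 + 16/64 + 16/64 = 103/64 = 1.609375.

1.609375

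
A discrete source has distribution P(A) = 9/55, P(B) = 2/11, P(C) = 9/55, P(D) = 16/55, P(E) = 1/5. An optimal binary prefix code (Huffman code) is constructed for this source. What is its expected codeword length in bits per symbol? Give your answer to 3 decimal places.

Repeatedly combine the two least-probable nodes; the expected code length is the sum of the merged weights.
merge 9/55 + 9/55 → 18/55
merge 2/11 + 1/5 → 21/55
merge 16/55 + 18/55 → 34/55
merge 21/55 + 34/55 → 1
L = 18/55 + 21/55 + 34/55 + 1 = 128/55 ≈ 2.327 bits/symbol.

2.327 bits/symbol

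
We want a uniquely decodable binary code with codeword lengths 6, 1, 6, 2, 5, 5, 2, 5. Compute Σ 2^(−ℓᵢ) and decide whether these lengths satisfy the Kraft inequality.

1.125; no

With common denominator 2^6 = 64: Σ 2^(−ℓᵢ) = 1/64 + 32/64 + 1/64 + 16/64 + 2/64 + 2/64 + 16/64 + 2/64 = 72/64 = 1.125.
Kraft's inequality requires Σ ≤ 1; here Σ = 1.125 > 1, so no such prefix code exists.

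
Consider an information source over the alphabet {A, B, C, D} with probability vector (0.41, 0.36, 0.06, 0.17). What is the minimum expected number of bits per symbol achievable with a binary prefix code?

Repeatedly combine the two least-probable nodes; the expected code length is the sum of the merged weights.
merge 3/50 + 17/100 → 23/100
merge 23/100 + 9/25 → 59/100
merge 41/100 + 59/100 → 1
L = 23/100 + 59/100 + 1 = 91/50 = 1.82 bits/symbol.

1.82 bits/symbol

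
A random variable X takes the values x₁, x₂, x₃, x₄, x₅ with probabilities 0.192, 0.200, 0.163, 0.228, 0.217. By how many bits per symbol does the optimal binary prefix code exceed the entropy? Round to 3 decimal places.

0.042 bits

Entropy H = −Σ p log₂ p ≈ 2.3127 bits.
Huffman merges: 163/1000+24/125→71/200; 1/5+217/1000→417/1000; 57/250+71/200→583/1000; 417/1000+583/1000→1. L = 471/200 ≈ 2.3550.
L − H = 2.3550 − 2.3127 = 0.042 bits.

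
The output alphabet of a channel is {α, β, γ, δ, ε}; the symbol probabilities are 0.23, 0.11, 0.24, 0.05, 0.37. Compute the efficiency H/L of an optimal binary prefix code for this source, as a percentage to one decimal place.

96.2%

Entropy H = −Σ p log₂ p ≈ 2.0789 bits.
Huffman merges: 1/20+11/100→4/25; 4/25+23/100→39/100; 6/25+37/100→61/100; 39/100+61/100→1. L = 54/25 ≈ 2.1600.
Efficiency = H/L = 2.0789/2.1600 = 96.2%.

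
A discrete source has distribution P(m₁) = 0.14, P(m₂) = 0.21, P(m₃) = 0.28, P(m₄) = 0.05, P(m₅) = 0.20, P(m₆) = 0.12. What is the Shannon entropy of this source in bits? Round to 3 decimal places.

2.432 bits

H = −Σ pᵢ log₂ pᵢ.
−0.14·log₂(0.14) = 0.3971
−0.21·log₂(0.21) = 0.4728
−0.28·log₂(0.28) = 0.5142
−0.05·log₂(0.05) = 0.2161
−0.20·log₂(0.20) = 0.4644
−0.12·log₂(0.12) = 0.3671
Sum ≈ 2.4317 → 2.432 bits.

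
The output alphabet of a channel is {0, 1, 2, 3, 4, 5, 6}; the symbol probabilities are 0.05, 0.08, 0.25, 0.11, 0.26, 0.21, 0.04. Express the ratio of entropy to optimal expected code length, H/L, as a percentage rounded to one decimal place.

Entropy H = −Σ p log₂ p ≈ 2.5218 bits.
Huffman merges: 1/25+1/20→9/100; 2/25+9/100→17/100; 11/100+17/100→7/25; 21/100+1/4→23/50; 13/50+7/25→27/50; 23/50+27/50→1. L = 127/50 ≈ 2.5400.
Efficiency = H/L = 2.5218/2.5400 = 99.3%.

99.3%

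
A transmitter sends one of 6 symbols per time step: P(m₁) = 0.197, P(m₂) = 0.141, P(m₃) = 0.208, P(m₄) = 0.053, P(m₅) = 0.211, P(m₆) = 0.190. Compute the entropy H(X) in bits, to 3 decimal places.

2.485 bits

H = −Σ pᵢ log₂ pᵢ.
−0.197·log₂(0.197) = 0.4617
−0.141·log₂(0.141) = 0.3985
−0.208·log₂(0.208) = 0.4712
−0.053·log₂(0.053) = 0.2246
−0.211·log₂(0.211) = 0.4736
−0.190·log₂(0.190) = 0.4552
Sum ≈ 2.4849 → 2.485 bits.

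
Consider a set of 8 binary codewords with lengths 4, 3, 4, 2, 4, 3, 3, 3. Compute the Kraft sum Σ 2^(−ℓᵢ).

0.9375

With common denominator 2^4 = 16: Σ 2^(−ℓᵢ) = 1/16 + 2/16 + 1/16 + 4/16 + 1/16 + 2/16 + 2/16 + 2/16 = 15/16 = 0.9375.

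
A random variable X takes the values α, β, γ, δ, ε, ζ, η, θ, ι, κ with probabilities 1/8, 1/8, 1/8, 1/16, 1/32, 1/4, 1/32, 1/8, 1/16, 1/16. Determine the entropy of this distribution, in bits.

3.0625 bits

Each probability is a power of 1/2, so log₂(1/p) is an integer.
H = Σ p·log₂(1/p) = 1/8·3 + 1/8·3 + 1/8·3 + 1/16·4 + 1/32·5 + 1/4·2 + 1/32·5 + 1/8·3 + 1/16·4 + 1/16·4 = 3.0625 bits.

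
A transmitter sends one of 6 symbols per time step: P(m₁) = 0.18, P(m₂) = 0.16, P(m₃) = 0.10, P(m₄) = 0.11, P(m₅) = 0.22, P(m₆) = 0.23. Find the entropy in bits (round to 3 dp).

2.519 bits

H = −Σ pᵢ log₂ pᵢ.
−0.18·log₂(0.18) = 0.4453
−0.16·log₂(0.16) = 0.4230
−0.10·log₂(0.10) = 0.3322
−0.11·log₂(0.11) = 0.3503
−0.22·log₂(0.22) = 0.4806
−0.23·log₂(0.23) = 0.4877
Sum ≈ 2.5190 → 2.519 bits.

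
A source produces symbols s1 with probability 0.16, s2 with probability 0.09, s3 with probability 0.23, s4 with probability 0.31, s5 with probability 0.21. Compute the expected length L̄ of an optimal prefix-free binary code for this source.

2.25 bits/symbol

Repeatedly combine the two least-probable nodes; the expected code length is the sum of the merged weights.
merge 9/100 + 4/25 → 1/4
merge 21/100 + 23/100 → 11/25
merge 1/4 + 31/100 → 14/25
merge 11/25 + 14/25 → 1
L = 1/4 + 11/25 + 14/25 + 1 = 9/4 = 2.25 bits/symbol.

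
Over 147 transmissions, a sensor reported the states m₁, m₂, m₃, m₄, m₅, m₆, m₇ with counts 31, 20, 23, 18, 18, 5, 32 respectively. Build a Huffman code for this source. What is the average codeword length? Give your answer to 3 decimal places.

2.728 bits/symbol

Probabilities are the counts divided by 147.
Repeatedly combine the two least-probable nodes; the expected code length is the sum of the merged weights.
merge 5/147 + 6/49 → 23/147
merge 6/49 + 20/147 → 38/147
merge 23/147 + 23/147 → 46/147
merge 31/147 + 32/147 → 3/7
merge 38/147 + 46/147 → 4/7
merge 3/7 + 4/7 → 1
L = 23/147 + 38/147 + 46/147 + 3/7 + 4/7 + 1 = 401/147 ≈ 2.728 bits/symbol.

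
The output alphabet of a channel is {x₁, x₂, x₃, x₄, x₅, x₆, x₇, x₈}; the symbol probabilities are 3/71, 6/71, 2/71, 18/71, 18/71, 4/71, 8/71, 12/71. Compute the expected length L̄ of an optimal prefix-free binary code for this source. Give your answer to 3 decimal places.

2.690 bits/symbol

Repeatedly combine the two least-probable nodes; the expected code length is the sum of the merged weights.
merge 2/71 + 3/71 → 5/71
merge 4/71 + 5/71 → 9/71
merge 6/71 + 8/71 → 14/71
merge 9/71 + 12/71 → 21/71
merge 14/71 + 18/71 → 32/71
merge 18/71 + 21/71 → 39/71
merge 32/71 + 39/71 → 1
L = 5/71 + 9/71 + 14/71 + 21/71 + 32/71 + 39/71 + 1 = 191/71 ≈ 2.690 bits/symbol.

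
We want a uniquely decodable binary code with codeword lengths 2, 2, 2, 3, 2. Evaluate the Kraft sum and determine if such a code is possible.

With common denominator 2^3 = 8: Σ 2^(−ℓᵢ) = 2/8 + 2/8 + 2/8 + 1/8 + 2/8 = 9/8 = 1.125.
Kraft's inequality requires Σ ≤ 1; here Σ = 1.125 > 1, so no such prefix code exists.

1.125; no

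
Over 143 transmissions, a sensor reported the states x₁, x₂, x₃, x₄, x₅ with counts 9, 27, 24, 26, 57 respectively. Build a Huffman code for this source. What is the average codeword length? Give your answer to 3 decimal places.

2.203 bits/symbol

Probabilities are the counts divided by 143.
Repeatedly combine the two least-probable nodes; the expected code length is the sum of the merged weights.
merge 9/143 + 24/143 → 3/13
merge 2/11 + 27/143 → 53/143
merge 3/13 + 53/143 → 86/143
merge 57/143 + 86/143 → 1
L = 3/13 + 53/143 + 86/143 + 1 = 315/143 ≈ 2.203 bits/symbol.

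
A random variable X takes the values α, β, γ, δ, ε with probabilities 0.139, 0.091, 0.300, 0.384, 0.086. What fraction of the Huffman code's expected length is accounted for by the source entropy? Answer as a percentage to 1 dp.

98.0%

Entropy H = −Σ p log₂ p ≈ 2.0661 bits.
Huffman merges: 43/500+91/1000→177/1000; 139/1000+177/1000→79/250; 3/10+79/250→77/125; 48/125+77/125→1. L = 2109/1000 ≈ 2.1090.
Efficiency = H/L = 2.0661/2.1090 = 98.0%.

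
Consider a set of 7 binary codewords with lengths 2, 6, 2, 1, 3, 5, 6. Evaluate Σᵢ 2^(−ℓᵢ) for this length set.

With common denominator 2^6 = 64: Σ 2^(−ℓᵢ) = 16/64 + 1/64 + 16/64 + 32/64 + 8/64 + 2/64 + 1/64 = 76/64 = 1.1875.

1.1875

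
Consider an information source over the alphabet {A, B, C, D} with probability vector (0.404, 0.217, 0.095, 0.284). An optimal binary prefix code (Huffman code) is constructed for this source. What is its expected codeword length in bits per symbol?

Repeatedly combine the two least-probable nodes; the expected code length is the sum of the merged weights.
merge 19/200 + 217/1000 → 39/125
merge 71/250 + 39/125 → 149/250
merge 101/250 + 149/250 → 1
L = 39/125 + 149/250 + 1 = 477/250 = 1.908 bits/symbol.

1.908 bits/symbol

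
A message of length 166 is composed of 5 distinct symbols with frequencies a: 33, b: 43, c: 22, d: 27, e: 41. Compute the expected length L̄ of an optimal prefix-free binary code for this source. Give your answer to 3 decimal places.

2.295 bits/symbol

Probabilities are the counts divided by 166.
Repeatedly combine the two least-probable nodes; the expected code length is the sum of the merged weights.
merge 11/83 + 27/166 → 49/166
merge 33/166 + 41/166 → 37/83
merge 43/166 + 49/166 → 46/83
merge 37/83 + 46/83 → 1
L = 49/166 + 37/83 + 46/83 + 1 = 381/166 ≈ 2.295 bits/symbol.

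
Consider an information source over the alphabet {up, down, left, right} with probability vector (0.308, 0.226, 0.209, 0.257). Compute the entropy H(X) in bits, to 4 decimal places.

H = −Σ pᵢ log₂ pᵢ.
−0.308·log₂(0.308) = 0.5233
−0.226·log₂(0.226) = 0.4849
−0.209·log₂(0.209) = 0.4720
−0.257·log₂(0.257) = 0.5038
Sum ≈ 1.9840 → 1.9840 bits.

1.9840 bits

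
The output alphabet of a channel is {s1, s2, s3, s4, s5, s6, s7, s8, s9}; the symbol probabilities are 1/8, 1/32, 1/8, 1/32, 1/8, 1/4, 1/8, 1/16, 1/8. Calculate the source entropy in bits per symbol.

Each probability is a power of 1/2, so log₂(1/p) is an integer.
H = Σ p·log₂(1/p) = 1/8·3 + 1/32·5 + 1/8·3 + 1/32·5 + 1/8·3 + 1/4·2 + 1/8·3 + 1/16·4 + 1/8·3 = 2.9375 bits.

2.9375 bits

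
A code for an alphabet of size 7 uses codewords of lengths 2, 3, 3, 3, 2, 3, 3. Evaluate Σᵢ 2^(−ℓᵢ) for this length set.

With common denominator 2^3 = 8: Σ 2^(−ℓᵢ) = 2/8 + 1/8 + 1/8 + 1/8 + 2/8 + 1/8 + 1/8 = 9/8 = 1.125.

1.125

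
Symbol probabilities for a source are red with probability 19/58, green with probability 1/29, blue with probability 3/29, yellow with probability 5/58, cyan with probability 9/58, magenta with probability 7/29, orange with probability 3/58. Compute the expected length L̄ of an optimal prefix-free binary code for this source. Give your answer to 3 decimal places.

2.517 bits/symbol

Repeatedly combine the two least-probable nodes; the expected code length is the sum of the merged weights.
merge 1/29 + 3/58 → 5/58
merge 5/58 + 5/58 → 5/29
merge 3/29 + 9/58 → 15/58
merge 5/29 + 7/29 → 12/29
merge 15/58 + 19/58 → 17/29
merge 12/29 + 17/29 → 1
L = 5/58 + 5/29 + 15/58 + 12/29 + 17/29 + 1 = 73/29 ≈ 2.517 bits/symbol.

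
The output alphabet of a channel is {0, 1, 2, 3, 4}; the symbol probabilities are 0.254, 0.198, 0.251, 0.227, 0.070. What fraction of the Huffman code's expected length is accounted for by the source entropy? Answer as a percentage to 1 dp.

97.9%

Entropy H = −Σ p log₂ p ≈ 2.2195 bits.
Huffman merges: 7/100+99/500→67/250; 227/1000+251/1000→239/500; 127/500+67/250→261/500; 239/500+261/500→1. L = 567/250 ≈ 2.2680.
Efficiency = H/L = 2.2195/2.2680 = 97.9%.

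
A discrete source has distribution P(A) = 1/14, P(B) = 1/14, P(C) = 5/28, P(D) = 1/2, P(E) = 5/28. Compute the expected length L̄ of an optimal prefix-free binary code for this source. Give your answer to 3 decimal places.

1.964 bits/symbol

Repeatedly combine the two least-probable nodes; the expected code length is the sum of the merged weights.
merge 1/14 + 1/14 → 1/7
merge 1/7 + 5/28 → 9/28
merge 5/28 + 9/28 → 1/2
merge 1/2 + 1/2 → 1
L = 1/7 + 9/28 + 1/2 + 1 = 55/28 ≈ 1.964 bits/symbol.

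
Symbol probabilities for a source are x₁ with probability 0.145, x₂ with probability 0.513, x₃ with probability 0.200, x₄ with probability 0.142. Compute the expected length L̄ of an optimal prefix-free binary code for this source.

1.774 bits/symbol

Repeatedly combine the two least-probable nodes; the expected code length is the sum of the merged weights.
merge 71/500 + 29/200 → 287/1000
merge 1/5 + 287/1000 → 487/1000
merge 487/1000 + 513/1000 → 1
L = 287/1000 + 487/1000 + 1 = 887/500 = 1.774 bits/symbol.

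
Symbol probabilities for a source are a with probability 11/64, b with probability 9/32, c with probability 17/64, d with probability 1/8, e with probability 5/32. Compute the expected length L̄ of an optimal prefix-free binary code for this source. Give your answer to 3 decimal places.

2.281 bits/symbol

Repeatedly combine the two least-probable nodes; the expected code length is the sum of the merged weights.
merge 1/8 + 5/32 → 9/32
merge 11/64 + 17/64 → 7/16
merge 9/32 + 9/32 → 9/16
merge 7/16 + 9/16 → 1
L = 9/32 + 7/16 + 9/16 + 1 = 73/32 ≈ 2.281 bits/symbol.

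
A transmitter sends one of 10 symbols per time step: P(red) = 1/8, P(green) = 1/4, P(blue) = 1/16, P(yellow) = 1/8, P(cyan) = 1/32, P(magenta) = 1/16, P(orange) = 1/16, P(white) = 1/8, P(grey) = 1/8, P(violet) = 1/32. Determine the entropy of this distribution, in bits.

Each probability is a power of 1/2, so log₂(1/p) is an integer.
H = Σ p·log₂(1/p) = 1/8·3 + 1/4·2 + 1/16·4 + 1/8·3 + 1/32·5 + 1/16·4 + 1/16·4 + 1/8·3 + 1/8·3 + 1/32·5 = 3.0625 bits.

3.0625 bits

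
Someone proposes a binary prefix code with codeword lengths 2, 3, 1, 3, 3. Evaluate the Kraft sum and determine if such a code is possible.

1.125; no

With common denominator 2^3 = 8: Σ 2^(−ℓᵢ) = 2/8 + 1/8 + 4/8 + 1/8 + 1/8 = 9/8 = 1.125.
Kraft's inequality requires Σ ≤ 1; here Σ = 1.125 > 1, so no such prefix code exists.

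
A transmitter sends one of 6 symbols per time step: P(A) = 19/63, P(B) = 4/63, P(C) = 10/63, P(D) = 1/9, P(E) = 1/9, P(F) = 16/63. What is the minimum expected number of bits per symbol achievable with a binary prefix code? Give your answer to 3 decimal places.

2.444 bits/symbol

Repeatedly combine the two least-probable nodes; the expected code length is the sum of the merged weights.
merge 4/63 + 1/9 → 11/63
merge 1/9 + 10/63 → 17/63
merge 11/63 + 16/63 → 3/7
merge 17/63 + 19/63 → 4/7
merge 3/7 + 4/7 → 1
L = 11/63 + 17/63 + 3/7 + 4/7 + 1 = 22/9 ≈ 2.444 bits/symbol.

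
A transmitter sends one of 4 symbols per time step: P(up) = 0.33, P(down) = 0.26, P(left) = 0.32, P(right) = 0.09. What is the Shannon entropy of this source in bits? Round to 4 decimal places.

H = −Σ pᵢ log₂ pᵢ.
−0.33·log₂(0.33) = 0.5278
−0.26·log₂(0.26) = 0.5053
−0.32·log₂(0.32) = 0.5260
−0.09·log₂(0.09) = 0.3127
Sum ≈ 1.8718 → 1.8718 bits.

1.8718 bits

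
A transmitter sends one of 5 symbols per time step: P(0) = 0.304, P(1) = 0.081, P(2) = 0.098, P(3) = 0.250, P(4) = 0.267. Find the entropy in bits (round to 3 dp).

H = −Σ pᵢ log₂ pᵢ.
−0.304·log₂(0.304) = 0.5222
−0.081·log₂(0.081) = 0.2937
−0.098·log₂(0.098) = 0.3284
−0.250·log₂(0.250) = 0.5000
−0.267·log₂(0.267) = 0.5087
Sum ≈ 2.1530 → 2.153 bits.

2.153 bits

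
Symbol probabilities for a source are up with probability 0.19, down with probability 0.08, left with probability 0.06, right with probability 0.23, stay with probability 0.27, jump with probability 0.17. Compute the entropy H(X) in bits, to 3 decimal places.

H = −Σ pᵢ log₂ pᵢ.
−0.19·log₂(0.19) = 0.4552
−0.08·log₂(0.08) = 0.2915
−0.06·log₂(0.06) = 0.2435
−0.23·log₂(0.23) = 0.4877
−0.27·log₂(0.27) = 0.5100
−0.17·log₂(0.17) = 0.4346
Sum ≈ 2.4225 → 2.423 bits.

2.423 bits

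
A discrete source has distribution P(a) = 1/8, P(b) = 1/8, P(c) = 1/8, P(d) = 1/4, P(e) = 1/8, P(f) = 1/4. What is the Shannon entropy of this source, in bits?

Each probability is a power of 1/2, so log₂(1/p) is an integer.
H = Σ p·log₂(1/p) = 1/8·3 + 1/8·3 + 1/8·3 + 1/4·2 + 1/8·3 + 1/4·2 = 2.5 bits.

2.5 bits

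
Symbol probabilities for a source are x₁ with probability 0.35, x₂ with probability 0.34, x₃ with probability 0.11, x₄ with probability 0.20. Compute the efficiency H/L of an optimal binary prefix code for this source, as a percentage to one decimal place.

95.6%

Entropy H = −Σ p log₂ p ≈ 1.8739 bits.
Huffman merges: 11/100+1/5→31/100; 31/100+17/50→13/20; 7/20+13/20→1. L = 49/25 ≈ 1.9600.
Efficiency = H/L = 1.8739/1.9600 = 95.6%.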